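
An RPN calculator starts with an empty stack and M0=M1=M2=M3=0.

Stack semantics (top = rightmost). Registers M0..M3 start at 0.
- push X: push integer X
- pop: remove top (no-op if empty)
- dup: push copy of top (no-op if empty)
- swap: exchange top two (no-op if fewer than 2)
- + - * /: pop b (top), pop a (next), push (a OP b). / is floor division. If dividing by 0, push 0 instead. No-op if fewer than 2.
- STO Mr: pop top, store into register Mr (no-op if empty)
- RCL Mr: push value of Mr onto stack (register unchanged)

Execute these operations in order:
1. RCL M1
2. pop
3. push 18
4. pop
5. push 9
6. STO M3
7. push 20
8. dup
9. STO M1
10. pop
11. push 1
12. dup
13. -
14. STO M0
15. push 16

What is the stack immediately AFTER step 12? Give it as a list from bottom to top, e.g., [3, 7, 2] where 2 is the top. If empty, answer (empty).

After op 1 (RCL M1): stack=[0] mem=[0,0,0,0]
After op 2 (pop): stack=[empty] mem=[0,0,0,0]
After op 3 (push 18): stack=[18] mem=[0,0,0,0]
After op 4 (pop): stack=[empty] mem=[0,0,0,0]
After op 5 (push 9): stack=[9] mem=[0,0,0,0]
After op 6 (STO M3): stack=[empty] mem=[0,0,0,9]
After op 7 (push 20): stack=[20] mem=[0,0,0,9]
After op 8 (dup): stack=[20,20] mem=[0,0,0,9]
After op 9 (STO M1): stack=[20] mem=[0,20,0,9]
After op 10 (pop): stack=[empty] mem=[0,20,0,9]
After op 11 (push 1): stack=[1] mem=[0,20,0,9]
After op 12 (dup): stack=[1,1] mem=[0,20,0,9]

[1, 1]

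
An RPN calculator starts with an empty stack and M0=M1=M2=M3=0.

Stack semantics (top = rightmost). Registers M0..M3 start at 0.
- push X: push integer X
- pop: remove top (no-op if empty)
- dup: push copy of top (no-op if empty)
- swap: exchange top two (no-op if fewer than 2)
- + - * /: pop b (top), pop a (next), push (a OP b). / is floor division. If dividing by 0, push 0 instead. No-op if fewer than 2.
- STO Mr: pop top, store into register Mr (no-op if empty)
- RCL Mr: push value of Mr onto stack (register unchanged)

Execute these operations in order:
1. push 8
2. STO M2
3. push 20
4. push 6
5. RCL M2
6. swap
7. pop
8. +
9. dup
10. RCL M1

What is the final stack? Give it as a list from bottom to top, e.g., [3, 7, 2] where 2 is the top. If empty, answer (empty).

Answer: [28, 28, 0]

Derivation:
After op 1 (push 8): stack=[8] mem=[0,0,0,0]
After op 2 (STO M2): stack=[empty] mem=[0,0,8,0]
After op 3 (push 20): stack=[20] mem=[0,0,8,0]
After op 4 (push 6): stack=[20,6] mem=[0,0,8,0]
After op 5 (RCL M2): stack=[20,6,8] mem=[0,0,8,0]
After op 6 (swap): stack=[20,8,6] mem=[0,0,8,0]
After op 7 (pop): stack=[20,8] mem=[0,0,8,0]
After op 8 (+): stack=[28] mem=[0,0,8,0]
After op 9 (dup): stack=[28,28] mem=[0,0,8,0]
After op 10 (RCL M1): stack=[28,28,0] mem=[0,0,8,0]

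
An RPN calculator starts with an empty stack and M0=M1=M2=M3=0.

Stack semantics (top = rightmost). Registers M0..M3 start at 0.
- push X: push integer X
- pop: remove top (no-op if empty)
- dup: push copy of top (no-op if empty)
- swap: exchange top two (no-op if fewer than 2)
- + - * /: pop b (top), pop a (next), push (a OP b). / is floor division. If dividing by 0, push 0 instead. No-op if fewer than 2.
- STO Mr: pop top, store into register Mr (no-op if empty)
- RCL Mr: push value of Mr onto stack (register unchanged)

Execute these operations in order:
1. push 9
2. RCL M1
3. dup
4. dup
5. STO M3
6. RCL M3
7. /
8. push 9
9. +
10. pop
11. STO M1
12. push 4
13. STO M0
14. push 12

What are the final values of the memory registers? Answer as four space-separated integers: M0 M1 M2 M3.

After op 1 (push 9): stack=[9] mem=[0,0,0,0]
After op 2 (RCL M1): stack=[9,0] mem=[0,0,0,0]
After op 3 (dup): stack=[9,0,0] mem=[0,0,0,0]
After op 4 (dup): stack=[9,0,0,0] mem=[0,0,0,0]
After op 5 (STO M3): stack=[9,0,0] mem=[0,0,0,0]
After op 6 (RCL M3): stack=[9,0,0,0] mem=[0,0,0,0]
After op 7 (/): stack=[9,0,0] mem=[0,0,0,0]
After op 8 (push 9): stack=[9,0,0,9] mem=[0,0,0,0]
After op 9 (+): stack=[9,0,9] mem=[0,0,0,0]
After op 10 (pop): stack=[9,0] mem=[0,0,0,0]
After op 11 (STO M1): stack=[9] mem=[0,0,0,0]
After op 12 (push 4): stack=[9,4] mem=[0,0,0,0]
After op 13 (STO M0): stack=[9] mem=[4,0,0,0]
After op 14 (push 12): stack=[9,12] mem=[4,0,0,0]

Answer: 4 0 0 0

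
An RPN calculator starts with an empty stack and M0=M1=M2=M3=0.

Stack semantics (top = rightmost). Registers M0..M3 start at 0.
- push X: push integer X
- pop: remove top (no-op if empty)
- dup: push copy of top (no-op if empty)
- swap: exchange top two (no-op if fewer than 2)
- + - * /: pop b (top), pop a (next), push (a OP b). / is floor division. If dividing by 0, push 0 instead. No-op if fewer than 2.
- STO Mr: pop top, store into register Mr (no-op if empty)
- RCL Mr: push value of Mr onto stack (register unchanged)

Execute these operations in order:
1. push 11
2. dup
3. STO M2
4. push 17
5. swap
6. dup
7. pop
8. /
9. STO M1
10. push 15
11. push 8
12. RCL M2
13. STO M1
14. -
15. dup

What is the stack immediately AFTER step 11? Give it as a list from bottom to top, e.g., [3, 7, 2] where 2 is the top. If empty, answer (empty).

After op 1 (push 11): stack=[11] mem=[0,0,0,0]
After op 2 (dup): stack=[11,11] mem=[0,0,0,0]
After op 3 (STO M2): stack=[11] mem=[0,0,11,0]
After op 4 (push 17): stack=[11,17] mem=[0,0,11,0]
After op 5 (swap): stack=[17,11] mem=[0,0,11,0]
After op 6 (dup): stack=[17,11,11] mem=[0,0,11,0]
After op 7 (pop): stack=[17,11] mem=[0,0,11,0]
After op 8 (/): stack=[1] mem=[0,0,11,0]
After op 9 (STO M1): stack=[empty] mem=[0,1,11,0]
After op 10 (push 15): stack=[15] mem=[0,1,11,0]
After op 11 (push 8): stack=[15,8] mem=[0,1,11,0]

[15, 8]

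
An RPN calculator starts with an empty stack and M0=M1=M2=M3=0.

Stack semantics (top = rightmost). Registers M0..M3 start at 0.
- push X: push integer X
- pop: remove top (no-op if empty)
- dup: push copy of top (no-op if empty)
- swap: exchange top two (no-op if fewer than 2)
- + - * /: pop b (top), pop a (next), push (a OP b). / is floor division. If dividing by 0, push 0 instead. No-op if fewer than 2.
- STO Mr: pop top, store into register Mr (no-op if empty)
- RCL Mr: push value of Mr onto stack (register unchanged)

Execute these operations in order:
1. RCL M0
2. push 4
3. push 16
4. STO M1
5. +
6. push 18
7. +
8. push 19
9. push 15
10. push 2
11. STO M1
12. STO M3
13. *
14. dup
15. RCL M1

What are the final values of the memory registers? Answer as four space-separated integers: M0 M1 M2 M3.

After op 1 (RCL M0): stack=[0] mem=[0,0,0,0]
After op 2 (push 4): stack=[0,4] mem=[0,0,0,0]
After op 3 (push 16): stack=[0,4,16] mem=[0,0,0,0]
After op 4 (STO M1): stack=[0,4] mem=[0,16,0,0]
After op 5 (+): stack=[4] mem=[0,16,0,0]
After op 6 (push 18): stack=[4,18] mem=[0,16,0,0]
After op 7 (+): stack=[22] mem=[0,16,0,0]
After op 8 (push 19): stack=[22,19] mem=[0,16,0,0]
After op 9 (push 15): stack=[22,19,15] mem=[0,16,0,0]
After op 10 (push 2): stack=[22,19,15,2] mem=[0,16,0,0]
After op 11 (STO M1): stack=[22,19,15] mem=[0,2,0,0]
After op 12 (STO M3): stack=[22,19] mem=[0,2,0,15]
After op 13 (*): stack=[418] mem=[0,2,0,15]
After op 14 (dup): stack=[418,418] mem=[0,2,0,15]
After op 15 (RCL M1): stack=[418,418,2] mem=[0,2,0,15]

Answer: 0 2 0 15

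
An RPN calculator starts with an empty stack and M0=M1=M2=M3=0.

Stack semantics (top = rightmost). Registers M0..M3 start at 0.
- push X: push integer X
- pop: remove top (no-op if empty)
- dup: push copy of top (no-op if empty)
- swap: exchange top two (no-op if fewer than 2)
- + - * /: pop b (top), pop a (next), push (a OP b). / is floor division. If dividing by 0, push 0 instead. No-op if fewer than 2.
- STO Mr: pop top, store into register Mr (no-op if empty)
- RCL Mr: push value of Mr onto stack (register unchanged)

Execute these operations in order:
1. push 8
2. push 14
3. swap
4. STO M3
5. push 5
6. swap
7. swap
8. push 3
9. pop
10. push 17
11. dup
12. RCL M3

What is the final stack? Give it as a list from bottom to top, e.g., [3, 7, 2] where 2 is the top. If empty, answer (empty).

After op 1 (push 8): stack=[8] mem=[0,0,0,0]
After op 2 (push 14): stack=[8,14] mem=[0,0,0,0]
After op 3 (swap): stack=[14,8] mem=[0,0,0,0]
After op 4 (STO M3): stack=[14] mem=[0,0,0,8]
After op 5 (push 5): stack=[14,5] mem=[0,0,0,8]
After op 6 (swap): stack=[5,14] mem=[0,0,0,8]
After op 7 (swap): stack=[14,5] mem=[0,0,0,8]
After op 8 (push 3): stack=[14,5,3] mem=[0,0,0,8]
After op 9 (pop): stack=[14,5] mem=[0,0,0,8]
After op 10 (push 17): stack=[14,5,17] mem=[0,0,0,8]
After op 11 (dup): stack=[14,5,17,17] mem=[0,0,0,8]
After op 12 (RCL M3): stack=[14,5,17,17,8] mem=[0,0,0,8]

Answer: [14, 5, 17, 17, 8]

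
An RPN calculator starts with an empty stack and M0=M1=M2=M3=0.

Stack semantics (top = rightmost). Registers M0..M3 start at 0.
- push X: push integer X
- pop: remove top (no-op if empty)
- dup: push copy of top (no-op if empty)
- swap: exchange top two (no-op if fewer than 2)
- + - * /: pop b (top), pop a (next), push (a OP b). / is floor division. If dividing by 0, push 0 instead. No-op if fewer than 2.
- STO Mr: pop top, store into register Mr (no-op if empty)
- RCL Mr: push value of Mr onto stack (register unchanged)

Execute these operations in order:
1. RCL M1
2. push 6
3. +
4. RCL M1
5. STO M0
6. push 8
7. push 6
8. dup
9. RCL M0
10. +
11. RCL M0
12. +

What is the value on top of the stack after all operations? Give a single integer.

Answer: 6

Derivation:
After op 1 (RCL M1): stack=[0] mem=[0,0,0,0]
After op 2 (push 6): stack=[0,6] mem=[0,0,0,0]
After op 3 (+): stack=[6] mem=[0,0,0,0]
After op 4 (RCL M1): stack=[6,0] mem=[0,0,0,0]
After op 5 (STO M0): stack=[6] mem=[0,0,0,0]
After op 6 (push 8): stack=[6,8] mem=[0,0,0,0]
After op 7 (push 6): stack=[6,8,6] mem=[0,0,0,0]
After op 8 (dup): stack=[6,8,6,6] mem=[0,0,0,0]
After op 9 (RCL M0): stack=[6,8,6,6,0] mem=[0,0,0,0]
After op 10 (+): stack=[6,8,6,6] mem=[0,0,0,0]
After op 11 (RCL M0): stack=[6,8,6,6,0] mem=[0,0,0,0]
After op 12 (+): stack=[6,8,6,6] mem=[0,0,0,0]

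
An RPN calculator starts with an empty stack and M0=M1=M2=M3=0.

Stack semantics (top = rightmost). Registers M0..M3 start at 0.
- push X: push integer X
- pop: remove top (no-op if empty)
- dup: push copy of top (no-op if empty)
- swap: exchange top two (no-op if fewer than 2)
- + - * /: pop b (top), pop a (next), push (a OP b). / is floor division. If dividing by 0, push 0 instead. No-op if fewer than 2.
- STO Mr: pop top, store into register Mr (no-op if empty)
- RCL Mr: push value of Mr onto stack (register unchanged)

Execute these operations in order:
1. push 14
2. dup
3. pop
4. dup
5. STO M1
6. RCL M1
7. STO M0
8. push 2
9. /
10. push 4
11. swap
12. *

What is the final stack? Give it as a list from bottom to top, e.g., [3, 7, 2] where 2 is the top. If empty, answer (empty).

After op 1 (push 14): stack=[14] mem=[0,0,0,0]
After op 2 (dup): stack=[14,14] mem=[0,0,0,0]
After op 3 (pop): stack=[14] mem=[0,0,0,0]
After op 4 (dup): stack=[14,14] mem=[0,0,0,0]
After op 5 (STO M1): stack=[14] mem=[0,14,0,0]
After op 6 (RCL M1): stack=[14,14] mem=[0,14,0,0]
After op 7 (STO M0): stack=[14] mem=[14,14,0,0]
After op 8 (push 2): stack=[14,2] mem=[14,14,0,0]
After op 9 (/): stack=[7] mem=[14,14,0,0]
After op 10 (push 4): stack=[7,4] mem=[14,14,0,0]
After op 11 (swap): stack=[4,7] mem=[14,14,0,0]
After op 12 (*): stack=[28] mem=[14,14,0,0]

Answer: [28]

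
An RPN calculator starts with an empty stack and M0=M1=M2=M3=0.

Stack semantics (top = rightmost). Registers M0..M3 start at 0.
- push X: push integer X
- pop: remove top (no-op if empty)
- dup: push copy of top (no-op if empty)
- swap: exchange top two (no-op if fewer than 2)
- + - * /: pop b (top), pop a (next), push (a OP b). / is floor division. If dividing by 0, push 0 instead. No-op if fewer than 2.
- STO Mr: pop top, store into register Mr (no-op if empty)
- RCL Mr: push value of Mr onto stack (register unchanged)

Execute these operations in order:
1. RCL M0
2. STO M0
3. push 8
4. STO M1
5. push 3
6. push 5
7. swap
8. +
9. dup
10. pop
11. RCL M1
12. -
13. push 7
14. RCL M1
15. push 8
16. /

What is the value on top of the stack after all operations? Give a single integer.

After op 1 (RCL M0): stack=[0] mem=[0,0,0,0]
After op 2 (STO M0): stack=[empty] mem=[0,0,0,0]
After op 3 (push 8): stack=[8] mem=[0,0,0,0]
After op 4 (STO M1): stack=[empty] mem=[0,8,0,0]
After op 5 (push 3): stack=[3] mem=[0,8,0,0]
After op 6 (push 5): stack=[3,5] mem=[0,8,0,0]
After op 7 (swap): stack=[5,3] mem=[0,8,0,0]
After op 8 (+): stack=[8] mem=[0,8,0,0]
After op 9 (dup): stack=[8,8] mem=[0,8,0,0]
After op 10 (pop): stack=[8] mem=[0,8,0,0]
After op 11 (RCL M1): stack=[8,8] mem=[0,8,0,0]
After op 12 (-): stack=[0] mem=[0,8,0,0]
After op 13 (push 7): stack=[0,7] mem=[0,8,0,0]
After op 14 (RCL M1): stack=[0,7,8] mem=[0,8,0,0]
After op 15 (push 8): stack=[0,7,8,8] mem=[0,8,0,0]
After op 16 (/): stack=[0,7,1] mem=[0,8,0,0]

Answer: 1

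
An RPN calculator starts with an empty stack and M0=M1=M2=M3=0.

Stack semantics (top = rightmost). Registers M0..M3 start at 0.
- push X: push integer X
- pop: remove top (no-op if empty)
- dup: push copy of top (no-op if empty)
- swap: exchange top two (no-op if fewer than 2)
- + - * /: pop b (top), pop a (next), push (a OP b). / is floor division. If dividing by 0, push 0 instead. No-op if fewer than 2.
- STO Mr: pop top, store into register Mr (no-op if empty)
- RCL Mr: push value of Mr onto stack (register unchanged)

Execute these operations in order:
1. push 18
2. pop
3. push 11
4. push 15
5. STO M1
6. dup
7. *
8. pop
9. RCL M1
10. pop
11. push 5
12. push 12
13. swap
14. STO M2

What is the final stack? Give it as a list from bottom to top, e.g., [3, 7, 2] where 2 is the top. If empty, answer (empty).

After op 1 (push 18): stack=[18] mem=[0,0,0,0]
After op 2 (pop): stack=[empty] mem=[0,0,0,0]
After op 3 (push 11): stack=[11] mem=[0,0,0,0]
After op 4 (push 15): stack=[11,15] mem=[0,0,0,0]
After op 5 (STO M1): stack=[11] mem=[0,15,0,0]
After op 6 (dup): stack=[11,11] mem=[0,15,0,0]
After op 7 (*): stack=[121] mem=[0,15,0,0]
After op 8 (pop): stack=[empty] mem=[0,15,0,0]
After op 9 (RCL M1): stack=[15] mem=[0,15,0,0]
After op 10 (pop): stack=[empty] mem=[0,15,0,0]
After op 11 (push 5): stack=[5] mem=[0,15,0,0]
After op 12 (push 12): stack=[5,12] mem=[0,15,0,0]
After op 13 (swap): stack=[12,5] mem=[0,15,0,0]
After op 14 (STO M2): stack=[12] mem=[0,15,5,0]

Answer: [12]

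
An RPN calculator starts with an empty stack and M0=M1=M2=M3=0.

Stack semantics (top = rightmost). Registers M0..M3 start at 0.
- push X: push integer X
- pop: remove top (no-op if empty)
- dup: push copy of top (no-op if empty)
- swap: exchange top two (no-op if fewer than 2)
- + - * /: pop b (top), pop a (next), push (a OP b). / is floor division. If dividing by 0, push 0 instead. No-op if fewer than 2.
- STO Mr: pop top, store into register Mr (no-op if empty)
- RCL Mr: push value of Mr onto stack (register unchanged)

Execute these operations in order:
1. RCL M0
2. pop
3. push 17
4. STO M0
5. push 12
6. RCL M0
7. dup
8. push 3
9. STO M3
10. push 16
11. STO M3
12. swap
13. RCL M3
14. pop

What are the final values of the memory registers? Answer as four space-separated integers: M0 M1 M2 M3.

After op 1 (RCL M0): stack=[0] mem=[0,0,0,0]
After op 2 (pop): stack=[empty] mem=[0,0,0,0]
After op 3 (push 17): stack=[17] mem=[0,0,0,0]
After op 4 (STO M0): stack=[empty] mem=[17,0,0,0]
After op 5 (push 12): stack=[12] mem=[17,0,0,0]
After op 6 (RCL M0): stack=[12,17] mem=[17,0,0,0]
After op 7 (dup): stack=[12,17,17] mem=[17,0,0,0]
After op 8 (push 3): stack=[12,17,17,3] mem=[17,0,0,0]
After op 9 (STO M3): stack=[12,17,17] mem=[17,0,0,3]
After op 10 (push 16): stack=[12,17,17,16] mem=[17,0,0,3]
After op 11 (STO M3): stack=[12,17,17] mem=[17,0,0,16]
After op 12 (swap): stack=[12,17,17] mem=[17,0,0,16]
After op 13 (RCL M3): stack=[12,17,17,16] mem=[17,0,0,16]
After op 14 (pop): stack=[12,17,17] mem=[17,0,0,16]

Answer: 17 0 0 16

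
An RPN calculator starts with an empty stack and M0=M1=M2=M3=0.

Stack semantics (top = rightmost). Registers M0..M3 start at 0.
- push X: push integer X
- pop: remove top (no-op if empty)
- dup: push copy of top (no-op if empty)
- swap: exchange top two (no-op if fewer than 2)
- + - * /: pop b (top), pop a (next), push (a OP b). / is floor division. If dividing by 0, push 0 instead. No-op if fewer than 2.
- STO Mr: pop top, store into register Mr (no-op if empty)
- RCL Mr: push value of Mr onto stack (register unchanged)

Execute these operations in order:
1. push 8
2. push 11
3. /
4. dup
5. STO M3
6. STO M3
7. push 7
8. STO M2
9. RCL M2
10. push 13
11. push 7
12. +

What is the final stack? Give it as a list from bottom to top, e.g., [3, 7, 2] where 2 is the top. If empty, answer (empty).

Answer: [7, 20]

Derivation:
After op 1 (push 8): stack=[8] mem=[0,0,0,0]
After op 2 (push 11): stack=[8,11] mem=[0,0,0,0]
After op 3 (/): stack=[0] mem=[0,0,0,0]
After op 4 (dup): stack=[0,0] mem=[0,0,0,0]
After op 5 (STO M3): stack=[0] mem=[0,0,0,0]
After op 6 (STO M3): stack=[empty] mem=[0,0,0,0]
After op 7 (push 7): stack=[7] mem=[0,0,0,0]
After op 8 (STO M2): stack=[empty] mem=[0,0,7,0]
After op 9 (RCL M2): stack=[7] mem=[0,0,7,0]
After op 10 (push 13): stack=[7,13] mem=[0,0,7,0]
After op 11 (push 7): stack=[7,13,7] mem=[0,0,7,0]
After op 12 (+): stack=[7,20] mem=[0,0,7,0]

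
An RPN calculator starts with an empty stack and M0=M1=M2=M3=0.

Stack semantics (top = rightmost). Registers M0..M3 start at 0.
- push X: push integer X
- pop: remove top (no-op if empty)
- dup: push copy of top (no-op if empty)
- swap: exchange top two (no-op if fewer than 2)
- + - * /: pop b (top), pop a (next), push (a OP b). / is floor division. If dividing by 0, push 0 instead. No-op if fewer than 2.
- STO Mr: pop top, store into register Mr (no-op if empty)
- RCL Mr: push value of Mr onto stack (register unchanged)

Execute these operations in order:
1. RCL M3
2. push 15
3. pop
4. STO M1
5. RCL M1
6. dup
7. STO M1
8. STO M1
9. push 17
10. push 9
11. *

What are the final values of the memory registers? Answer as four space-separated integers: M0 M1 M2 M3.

Answer: 0 0 0 0

Derivation:
After op 1 (RCL M3): stack=[0] mem=[0,0,0,0]
After op 2 (push 15): stack=[0,15] mem=[0,0,0,0]
After op 3 (pop): stack=[0] mem=[0,0,0,0]
After op 4 (STO M1): stack=[empty] mem=[0,0,0,0]
After op 5 (RCL M1): stack=[0] mem=[0,0,0,0]
After op 6 (dup): stack=[0,0] mem=[0,0,0,0]
After op 7 (STO M1): stack=[0] mem=[0,0,0,0]
After op 8 (STO M1): stack=[empty] mem=[0,0,0,0]
After op 9 (push 17): stack=[17] mem=[0,0,0,0]
After op 10 (push 9): stack=[17,9] mem=[0,0,0,0]
After op 11 (*): stack=[153] mem=[0,0,0,0]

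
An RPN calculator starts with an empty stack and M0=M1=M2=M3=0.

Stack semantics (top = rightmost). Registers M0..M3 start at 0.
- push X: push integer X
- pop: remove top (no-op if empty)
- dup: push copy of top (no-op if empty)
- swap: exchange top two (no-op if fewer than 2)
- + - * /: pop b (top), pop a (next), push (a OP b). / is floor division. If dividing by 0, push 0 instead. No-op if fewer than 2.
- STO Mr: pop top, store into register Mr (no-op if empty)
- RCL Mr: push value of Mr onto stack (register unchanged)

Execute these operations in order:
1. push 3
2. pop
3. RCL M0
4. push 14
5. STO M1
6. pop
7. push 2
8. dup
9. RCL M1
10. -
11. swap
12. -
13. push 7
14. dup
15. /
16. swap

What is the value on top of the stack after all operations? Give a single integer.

Answer: -14

Derivation:
After op 1 (push 3): stack=[3] mem=[0,0,0,0]
After op 2 (pop): stack=[empty] mem=[0,0,0,0]
After op 3 (RCL M0): stack=[0] mem=[0,0,0,0]
After op 4 (push 14): stack=[0,14] mem=[0,0,0,0]
After op 5 (STO M1): stack=[0] mem=[0,14,0,0]
After op 6 (pop): stack=[empty] mem=[0,14,0,0]
After op 7 (push 2): stack=[2] mem=[0,14,0,0]
After op 8 (dup): stack=[2,2] mem=[0,14,0,0]
After op 9 (RCL M1): stack=[2,2,14] mem=[0,14,0,0]
After op 10 (-): stack=[2,-12] mem=[0,14,0,0]
After op 11 (swap): stack=[-12,2] mem=[0,14,0,0]
After op 12 (-): stack=[-14] mem=[0,14,0,0]
After op 13 (push 7): stack=[-14,7] mem=[0,14,0,0]
After op 14 (dup): stack=[-14,7,7] mem=[0,14,0,0]
After op 15 (/): stack=[-14,1] mem=[0,14,0,0]
After op 16 (swap): stack=[1,-14] mem=[0,14,0,0]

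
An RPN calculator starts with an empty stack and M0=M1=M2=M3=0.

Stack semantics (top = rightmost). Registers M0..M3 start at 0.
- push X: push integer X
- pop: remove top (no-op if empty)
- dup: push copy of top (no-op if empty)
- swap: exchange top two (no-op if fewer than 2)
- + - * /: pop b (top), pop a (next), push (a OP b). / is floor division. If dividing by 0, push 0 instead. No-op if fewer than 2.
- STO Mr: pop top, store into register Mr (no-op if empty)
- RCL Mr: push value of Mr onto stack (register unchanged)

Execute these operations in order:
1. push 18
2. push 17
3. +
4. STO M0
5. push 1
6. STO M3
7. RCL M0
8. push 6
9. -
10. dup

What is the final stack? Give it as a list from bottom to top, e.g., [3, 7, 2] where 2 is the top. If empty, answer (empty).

After op 1 (push 18): stack=[18] mem=[0,0,0,0]
After op 2 (push 17): stack=[18,17] mem=[0,0,0,0]
After op 3 (+): stack=[35] mem=[0,0,0,0]
After op 4 (STO M0): stack=[empty] mem=[35,0,0,0]
After op 5 (push 1): stack=[1] mem=[35,0,0,0]
After op 6 (STO M3): stack=[empty] mem=[35,0,0,1]
After op 7 (RCL M0): stack=[35] mem=[35,0,0,1]
After op 8 (push 6): stack=[35,6] mem=[35,0,0,1]
After op 9 (-): stack=[29] mem=[35,0,0,1]
After op 10 (dup): stack=[29,29] mem=[35,0,0,1]

Answer: [29, 29]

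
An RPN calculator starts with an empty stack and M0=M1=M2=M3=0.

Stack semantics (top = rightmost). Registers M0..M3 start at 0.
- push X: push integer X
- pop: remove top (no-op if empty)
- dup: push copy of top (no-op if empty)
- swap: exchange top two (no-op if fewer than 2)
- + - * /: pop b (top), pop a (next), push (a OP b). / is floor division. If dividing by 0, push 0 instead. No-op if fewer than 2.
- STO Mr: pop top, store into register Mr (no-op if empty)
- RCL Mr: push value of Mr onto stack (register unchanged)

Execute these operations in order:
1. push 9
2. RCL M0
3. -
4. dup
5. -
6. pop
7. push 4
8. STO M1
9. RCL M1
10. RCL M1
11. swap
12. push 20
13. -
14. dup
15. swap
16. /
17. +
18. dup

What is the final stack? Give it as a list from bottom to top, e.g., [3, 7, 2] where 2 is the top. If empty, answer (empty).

After op 1 (push 9): stack=[9] mem=[0,0,0,0]
After op 2 (RCL M0): stack=[9,0] mem=[0,0,0,0]
After op 3 (-): stack=[9] mem=[0,0,0,0]
After op 4 (dup): stack=[9,9] mem=[0,0,0,0]
After op 5 (-): stack=[0] mem=[0,0,0,0]
After op 6 (pop): stack=[empty] mem=[0,0,0,0]
After op 7 (push 4): stack=[4] mem=[0,0,0,0]
After op 8 (STO M1): stack=[empty] mem=[0,4,0,0]
After op 9 (RCL M1): stack=[4] mem=[0,4,0,0]
After op 10 (RCL M1): stack=[4,4] mem=[0,4,0,0]
After op 11 (swap): stack=[4,4] mem=[0,4,0,0]
After op 12 (push 20): stack=[4,4,20] mem=[0,4,0,0]
After op 13 (-): stack=[4,-16] mem=[0,4,0,0]
After op 14 (dup): stack=[4,-16,-16] mem=[0,4,0,0]
After op 15 (swap): stack=[4,-16,-16] mem=[0,4,0,0]
After op 16 (/): stack=[4,1] mem=[0,4,0,0]
After op 17 (+): stack=[5] mem=[0,4,0,0]
After op 18 (dup): stack=[5,5] mem=[0,4,0,0]

Answer: [5, 5]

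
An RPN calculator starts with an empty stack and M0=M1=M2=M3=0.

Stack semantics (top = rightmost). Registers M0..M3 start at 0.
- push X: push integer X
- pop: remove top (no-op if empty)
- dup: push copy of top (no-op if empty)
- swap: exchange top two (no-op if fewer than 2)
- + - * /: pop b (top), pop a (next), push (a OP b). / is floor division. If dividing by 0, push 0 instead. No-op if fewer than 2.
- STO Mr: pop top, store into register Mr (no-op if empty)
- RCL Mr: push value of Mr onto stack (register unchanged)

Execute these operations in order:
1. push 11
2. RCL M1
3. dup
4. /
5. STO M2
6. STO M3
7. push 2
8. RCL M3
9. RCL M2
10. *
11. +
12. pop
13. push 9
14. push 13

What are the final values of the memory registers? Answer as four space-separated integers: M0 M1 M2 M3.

Answer: 0 0 0 11

Derivation:
After op 1 (push 11): stack=[11] mem=[0,0,0,0]
After op 2 (RCL M1): stack=[11,0] mem=[0,0,0,0]
After op 3 (dup): stack=[11,0,0] mem=[0,0,0,0]
After op 4 (/): stack=[11,0] mem=[0,0,0,0]
After op 5 (STO M2): stack=[11] mem=[0,0,0,0]
After op 6 (STO M3): stack=[empty] mem=[0,0,0,11]
After op 7 (push 2): stack=[2] mem=[0,0,0,11]
After op 8 (RCL M3): stack=[2,11] mem=[0,0,0,11]
After op 9 (RCL M2): stack=[2,11,0] mem=[0,0,0,11]
After op 10 (*): stack=[2,0] mem=[0,0,0,11]
After op 11 (+): stack=[2] mem=[0,0,0,11]
After op 12 (pop): stack=[empty] mem=[0,0,0,11]
After op 13 (push 9): stack=[9] mem=[0,0,0,11]
After op 14 (push 13): stack=[9,13] mem=[0,0,0,11]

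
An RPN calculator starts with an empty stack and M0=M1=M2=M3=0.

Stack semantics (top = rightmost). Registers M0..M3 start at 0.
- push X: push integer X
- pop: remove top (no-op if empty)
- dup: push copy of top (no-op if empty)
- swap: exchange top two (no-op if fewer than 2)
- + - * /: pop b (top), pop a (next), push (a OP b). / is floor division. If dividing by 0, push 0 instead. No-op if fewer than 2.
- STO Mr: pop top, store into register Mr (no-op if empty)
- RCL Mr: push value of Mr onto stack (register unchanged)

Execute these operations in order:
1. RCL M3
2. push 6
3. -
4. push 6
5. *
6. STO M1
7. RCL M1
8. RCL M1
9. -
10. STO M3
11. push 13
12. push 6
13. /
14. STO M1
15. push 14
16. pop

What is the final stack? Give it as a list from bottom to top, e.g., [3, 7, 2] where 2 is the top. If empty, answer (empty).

Answer: (empty)

Derivation:
After op 1 (RCL M3): stack=[0] mem=[0,0,0,0]
After op 2 (push 6): stack=[0,6] mem=[0,0,0,0]
After op 3 (-): stack=[-6] mem=[0,0,0,0]
After op 4 (push 6): stack=[-6,6] mem=[0,0,0,0]
After op 5 (*): stack=[-36] mem=[0,0,0,0]
After op 6 (STO M1): stack=[empty] mem=[0,-36,0,0]
After op 7 (RCL M1): stack=[-36] mem=[0,-36,0,0]
After op 8 (RCL M1): stack=[-36,-36] mem=[0,-36,0,0]
After op 9 (-): stack=[0] mem=[0,-36,0,0]
After op 10 (STO M3): stack=[empty] mem=[0,-36,0,0]
After op 11 (push 13): stack=[13] mem=[0,-36,0,0]
After op 12 (push 6): stack=[13,6] mem=[0,-36,0,0]
After op 13 (/): stack=[2] mem=[0,-36,0,0]
After op 14 (STO M1): stack=[empty] mem=[0,2,0,0]
After op 15 (push 14): stack=[14] mem=[0,2,0,0]
After op 16 (pop): stack=[empty] mem=[0,2,0,0]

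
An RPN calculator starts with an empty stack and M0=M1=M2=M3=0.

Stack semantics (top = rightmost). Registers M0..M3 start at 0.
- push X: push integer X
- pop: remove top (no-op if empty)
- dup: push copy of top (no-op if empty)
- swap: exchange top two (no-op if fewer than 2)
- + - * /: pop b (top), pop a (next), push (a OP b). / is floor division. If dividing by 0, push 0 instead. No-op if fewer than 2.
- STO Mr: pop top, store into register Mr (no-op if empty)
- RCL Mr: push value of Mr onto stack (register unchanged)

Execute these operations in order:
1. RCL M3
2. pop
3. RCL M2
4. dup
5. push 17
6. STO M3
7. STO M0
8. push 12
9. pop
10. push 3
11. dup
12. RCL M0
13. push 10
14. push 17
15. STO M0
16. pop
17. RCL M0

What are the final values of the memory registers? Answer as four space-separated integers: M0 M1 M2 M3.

Answer: 17 0 0 17

Derivation:
After op 1 (RCL M3): stack=[0] mem=[0,0,0,0]
After op 2 (pop): stack=[empty] mem=[0,0,0,0]
After op 3 (RCL M2): stack=[0] mem=[0,0,0,0]
After op 4 (dup): stack=[0,0] mem=[0,0,0,0]
After op 5 (push 17): stack=[0,0,17] mem=[0,0,0,0]
After op 6 (STO M3): stack=[0,0] mem=[0,0,0,17]
After op 7 (STO M0): stack=[0] mem=[0,0,0,17]
After op 8 (push 12): stack=[0,12] mem=[0,0,0,17]
After op 9 (pop): stack=[0] mem=[0,0,0,17]
After op 10 (push 3): stack=[0,3] mem=[0,0,0,17]
After op 11 (dup): stack=[0,3,3] mem=[0,0,0,17]
After op 12 (RCL M0): stack=[0,3,3,0] mem=[0,0,0,17]
After op 13 (push 10): stack=[0,3,3,0,10] mem=[0,0,0,17]
After op 14 (push 17): stack=[0,3,3,0,10,17] mem=[0,0,0,17]
After op 15 (STO M0): stack=[0,3,3,0,10] mem=[17,0,0,17]
After op 16 (pop): stack=[0,3,3,0] mem=[17,0,0,17]
After op 17 (RCL M0): stack=[0,3,3,0,17] mem=[17,0,0,17]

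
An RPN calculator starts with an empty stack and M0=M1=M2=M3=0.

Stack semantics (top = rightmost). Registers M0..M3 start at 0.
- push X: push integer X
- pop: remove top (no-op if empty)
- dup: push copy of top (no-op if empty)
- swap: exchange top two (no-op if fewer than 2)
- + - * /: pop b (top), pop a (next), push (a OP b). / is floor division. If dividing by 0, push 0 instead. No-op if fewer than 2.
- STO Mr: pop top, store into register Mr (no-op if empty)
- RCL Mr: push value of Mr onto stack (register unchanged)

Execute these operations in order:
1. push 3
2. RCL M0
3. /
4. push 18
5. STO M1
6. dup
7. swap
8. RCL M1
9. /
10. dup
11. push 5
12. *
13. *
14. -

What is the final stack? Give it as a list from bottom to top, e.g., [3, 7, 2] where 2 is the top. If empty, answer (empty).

After op 1 (push 3): stack=[3] mem=[0,0,0,0]
After op 2 (RCL M0): stack=[3,0] mem=[0,0,0,0]
After op 3 (/): stack=[0] mem=[0,0,0,0]
After op 4 (push 18): stack=[0,18] mem=[0,0,0,0]
After op 5 (STO M1): stack=[0] mem=[0,18,0,0]
After op 6 (dup): stack=[0,0] mem=[0,18,0,0]
After op 7 (swap): stack=[0,0] mem=[0,18,0,0]
After op 8 (RCL M1): stack=[0,0,18] mem=[0,18,0,0]
After op 9 (/): stack=[0,0] mem=[0,18,0,0]
After op 10 (dup): stack=[0,0,0] mem=[0,18,0,0]
After op 11 (push 5): stack=[0,0,0,5] mem=[0,18,0,0]
After op 12 (*): stack=[0,0,0] mem=[0,18,0,0]
After op 13 (*): stack=[0,0] mem=[0,18,0,0]
After op 14 (-): stack=[0] mem=[0,18,0,0]

Answer: [0]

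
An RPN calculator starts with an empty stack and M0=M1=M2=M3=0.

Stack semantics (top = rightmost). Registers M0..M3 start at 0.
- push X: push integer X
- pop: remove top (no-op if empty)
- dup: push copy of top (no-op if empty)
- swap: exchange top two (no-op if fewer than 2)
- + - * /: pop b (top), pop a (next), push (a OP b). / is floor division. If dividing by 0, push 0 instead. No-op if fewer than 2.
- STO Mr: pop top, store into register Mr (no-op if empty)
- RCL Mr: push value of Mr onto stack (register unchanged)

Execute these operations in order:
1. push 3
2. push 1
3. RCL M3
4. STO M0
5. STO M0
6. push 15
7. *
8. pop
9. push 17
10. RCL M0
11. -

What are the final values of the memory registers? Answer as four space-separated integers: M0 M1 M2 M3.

Answer: 1 0 0 0

Derivation:
After op 1 (push 3): stack=[3] mem=[0,0,0,0]
After op 2 (push 1): stack=[3,1] mem=[0,0,0,0]
After op 3 (RCL M3): stack=[3,1,0] mem=[0,0,0,0]
After op 4 (STO M0): stack=[3,1] mem=[0,0,0,0]
After op 5 (STO M0): stack=[3] mem=[1,0,0,0]
After op 6 (push 15): stack=[3,15] mem=[1,0,0,0]
After op 7 (*): stack=[45] mem=[1,0,0,0]
After op 8 (pop): stack=[empty] mem=[1,0,0,0]
After op 9 (push 17): stack=[17] mem=[1,0,0,0]
After op 10 (RCL M0): stack=[17,1] mem=[1,0,0,0]
After op 11 (-): stack=[16] mem=[1,0,0,0]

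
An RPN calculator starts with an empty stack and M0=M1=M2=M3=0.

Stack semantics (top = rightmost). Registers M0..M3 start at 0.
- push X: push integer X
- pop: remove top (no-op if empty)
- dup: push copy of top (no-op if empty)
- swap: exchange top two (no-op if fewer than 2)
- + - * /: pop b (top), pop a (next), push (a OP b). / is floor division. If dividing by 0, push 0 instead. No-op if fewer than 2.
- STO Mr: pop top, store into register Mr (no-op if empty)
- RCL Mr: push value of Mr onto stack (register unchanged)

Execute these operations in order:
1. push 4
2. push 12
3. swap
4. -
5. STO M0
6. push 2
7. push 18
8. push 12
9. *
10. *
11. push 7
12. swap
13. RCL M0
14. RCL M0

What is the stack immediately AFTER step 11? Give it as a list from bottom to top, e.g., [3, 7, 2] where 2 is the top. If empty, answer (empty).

After op 1 (push 4): stack=[4] mem=[0,0,0,0]
After op 2 (push 12): stack=[4,12] mem=[0,0,0,0]
After op 3 (swap): stack=[12,4] mem=[0,0,0,0]
After op 4 (-): stack=[8] mem=[0,0,0,0]
After op 5 (STO M0): stack=[empty] mem=[8,0,0,0]
After op 6 (push 2): stack=[2] mem=[8,0,0,0]
After op 7 (push 18): stack=[2,18] mem=[8,0,0,0]
After op 8 (push 12): stack=[2,18,12] mem=[8,0,0,0]
After op 9 (*): stack=[2,216] mem=[8,0,0,0]
After op 10 (*): stack=[432] mem=[8,0,0,0]
After op 11 (push 7): stack=[432,7] mem=[8,0,0,0]

[432, 7]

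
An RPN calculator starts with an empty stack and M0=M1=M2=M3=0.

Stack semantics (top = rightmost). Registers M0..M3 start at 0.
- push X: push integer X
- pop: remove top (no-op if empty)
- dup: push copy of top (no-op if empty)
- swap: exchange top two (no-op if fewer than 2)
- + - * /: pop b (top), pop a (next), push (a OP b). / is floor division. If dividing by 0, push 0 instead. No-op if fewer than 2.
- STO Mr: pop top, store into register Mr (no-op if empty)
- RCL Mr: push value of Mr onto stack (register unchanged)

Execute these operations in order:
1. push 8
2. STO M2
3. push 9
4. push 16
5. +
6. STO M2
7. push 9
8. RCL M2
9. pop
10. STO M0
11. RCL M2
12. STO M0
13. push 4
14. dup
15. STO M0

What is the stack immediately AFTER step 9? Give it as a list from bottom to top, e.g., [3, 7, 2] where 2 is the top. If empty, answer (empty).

After op 1 (push 8): stack=[8] mem=[0,0,0,0]
After op 2 (STO M2): stack=[empty] mem=[0,0,8,0]
After op 3 (push 9): stack=[9] mem=[0,0,8,0]
After op 4 (push 16): stack=[9,16] mem=[0,0,8,0]
After op 5 (+): stack=[25] mem=[0,0,8,0]
After op 6 (STO M2): stack=[empty] mem=[0,0,25,0]
After op 7 (push 9): stack=[9] mem=[0,0,25,0]
After op 8 (RCL M2): stack=[9,25] mem=[0,0,25,0]
After op 9 (pop): stack=[9] mem=[0,0,25,0]

[9]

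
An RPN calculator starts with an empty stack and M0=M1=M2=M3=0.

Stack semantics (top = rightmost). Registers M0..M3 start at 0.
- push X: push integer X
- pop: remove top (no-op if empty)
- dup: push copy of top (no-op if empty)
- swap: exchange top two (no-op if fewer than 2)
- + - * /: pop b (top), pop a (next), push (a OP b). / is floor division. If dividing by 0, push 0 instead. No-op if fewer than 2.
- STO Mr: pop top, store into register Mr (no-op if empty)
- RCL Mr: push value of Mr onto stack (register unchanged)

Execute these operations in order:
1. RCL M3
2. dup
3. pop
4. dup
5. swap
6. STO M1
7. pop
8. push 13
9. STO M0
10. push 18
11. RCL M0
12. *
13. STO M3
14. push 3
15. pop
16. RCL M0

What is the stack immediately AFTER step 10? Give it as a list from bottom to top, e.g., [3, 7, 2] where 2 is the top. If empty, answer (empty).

After op 1 (RCL M3): stack=[0] mem=[0,0,0,0]
After op 2 (dup): stack=[0,0] mem=[0,0,0,0]
After op 3 (pop): stack=[0] mem=[0,0,0,0]
After op 4 (dup): stack=[0,0] mem=[0,0,0,0]
After op 5 (swap): stack=[0,0] mem=[0,0,0,0]
After op 6 (STO M1): stack=[0] mem=[0,0,0,0]
After op 7 (pop): stack=[empty] mem=[0,0,0,0]
After op 8 (push 13): stack=[13] mem=[0,0,0,0]
After op 9 (STO M0): stack=[empty] mem=[13,0,0,0]
After op 10 (push 18): stack=[18] mem=[13,0,0,0]

[18]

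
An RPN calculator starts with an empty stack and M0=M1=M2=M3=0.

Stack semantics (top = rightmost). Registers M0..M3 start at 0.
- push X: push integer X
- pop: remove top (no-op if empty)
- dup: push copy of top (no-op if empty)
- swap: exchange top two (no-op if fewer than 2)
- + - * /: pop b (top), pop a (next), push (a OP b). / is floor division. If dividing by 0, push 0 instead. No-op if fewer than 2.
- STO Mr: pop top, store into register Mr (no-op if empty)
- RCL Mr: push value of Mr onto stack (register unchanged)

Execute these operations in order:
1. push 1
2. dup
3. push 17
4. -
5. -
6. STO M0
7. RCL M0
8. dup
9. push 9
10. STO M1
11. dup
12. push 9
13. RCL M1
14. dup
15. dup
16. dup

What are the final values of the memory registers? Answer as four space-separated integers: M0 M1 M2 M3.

After op 1 (push 1): stack=[1] mem=[0,0,0,0]
After op 2 (dup): stack=[1,1] mem=[0,0,0,0]
After op 3 (push 17): stack=[1,1,17] mem=[0,0,0,0]
After op 4 (-): stack=[1,-16] mem=[0,0,0,0]
After op 5 (-): stack=[17] mem=[0,0,0,0]
After op 6 (STO M0): stack=[empty] mem=[17,0,0,0]
After op 7 (RCL M0): stack=[17] mem=[17,0,0,0]
After op 8 (dup): stack=[17,17] mem=[17,0,0,0]
After op 9 (push 9): stack=[17,17,9] mem=[17,0,0,0]
After op 10 (STO M1): stack=[17,17] mem=[17,9,0,0]
After op 11 (dup): stack=[17,17,17] mem=[17,9,0,0]
After op 12 (push 9): stack=[17,17,17,9] mem=[17,9,0,0]
After op 13 (RCL M1): stack=[17,17,17,9,9] mem=[17,9,0,0]
After op 14 (dup): stack=[17,17,17,9,9,9] mem=[17,9,0,0]
After op 15 (dup): stack=[17,17,17,9,9,9,9] mem=[17,9,0,0]
After op 16 (dup): stack=[17,17,17,9,9,9,9,9] mem=[17,9,0,0]

Answer: 17 9 0 0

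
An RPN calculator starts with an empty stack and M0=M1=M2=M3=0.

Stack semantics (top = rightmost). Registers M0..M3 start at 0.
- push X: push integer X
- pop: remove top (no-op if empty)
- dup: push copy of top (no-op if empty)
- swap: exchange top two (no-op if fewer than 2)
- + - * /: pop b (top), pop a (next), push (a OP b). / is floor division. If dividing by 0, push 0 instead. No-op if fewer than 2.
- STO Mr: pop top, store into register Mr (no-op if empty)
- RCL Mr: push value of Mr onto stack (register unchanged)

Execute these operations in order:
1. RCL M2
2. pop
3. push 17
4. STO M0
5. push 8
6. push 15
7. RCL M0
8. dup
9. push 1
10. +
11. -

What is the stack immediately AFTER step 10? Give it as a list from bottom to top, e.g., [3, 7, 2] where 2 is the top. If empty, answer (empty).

After op 1 (RCL M2): stack=[0] mem=[0,0,0,0]
After op 2 (pop): stack=[empty] mem=[0,0,0,0]
After op 3 (push 17): stack=[17] mem=[0,0,0,0]
After op 4 (STO M0): stack=[empty] mem=[17,0,0,0]
After op 5 (push 8): stack=[8] mem=[17,0,0,0]
After op 6 (push 15): stack=[8,15] mem=[17,0,0,0]
After op 7 (RCL M0): stack=[8,15,17] mem=[17,0,0,0]
After op 8 (dup): stack=[8,15,17,17] mem=[17,0,0,0]
After op 9 (push 1): stack=[8,15,17,17,1] mem=[17,0,0,0]
After op 10 (+): stack=[8,15,17,18] mem=[17,0,0,0]

[8, 15, 17, 18]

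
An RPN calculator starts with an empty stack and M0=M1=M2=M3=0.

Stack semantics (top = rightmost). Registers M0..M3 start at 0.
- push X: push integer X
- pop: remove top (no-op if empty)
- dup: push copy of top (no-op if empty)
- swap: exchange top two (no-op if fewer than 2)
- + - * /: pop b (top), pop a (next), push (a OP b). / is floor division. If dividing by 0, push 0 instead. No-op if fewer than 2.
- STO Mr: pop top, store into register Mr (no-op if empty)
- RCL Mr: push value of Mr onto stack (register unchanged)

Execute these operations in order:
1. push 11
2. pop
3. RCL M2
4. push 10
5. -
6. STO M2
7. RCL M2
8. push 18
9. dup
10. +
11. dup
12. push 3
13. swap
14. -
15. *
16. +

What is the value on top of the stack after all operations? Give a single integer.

Answer: -1198

Derivation:
After op 1 (push 11): stack=[11] mem=[0,0,0,0]
After op 2 (pop): stack=[empty] mem=[0,0,0,0]
After op 3 (RCL M2): stack=[0] mem=[0,0,0,0]
After op 4 (push 10): stack=[0,10] mem=[0,0,0,0]
After op 5 (-): stack=[-10] mem=[0,0,0,0]
After op 6 (STO M2): stack=[empty] mem=[0,0,-10,0]
After op 7 (RCL M2): stack=[-10] mem=[0,0,-10,0]
After op 8 (push 18): stack=[-10,18] mem=[0,0,-10,0]
After op 9 (dup): stack=[-10,18,18] mem=[0,0,-10,0]
After op 10 (+): stack=[-10,36] mem=[0,0,-10,0]
After op 11 (dup): stack=[-10,36,36] mem=[0,0,-10,0]
After op 12 (push 3): stack=[-10,36,36,3] mem=[0,0,-10,0]
After op 13 (swap): stack=[-10,36,3,36] mem=[0,0,-10,0]
After op 14 (-): stack=[-10,36,-33] mem=[0,0,-10,0]
After op 15 (*): stack=[-10,-1188] mem=[0,0,-10,0]
After op 16 (+): stack=[-1198] mem=[0,0,-10,0]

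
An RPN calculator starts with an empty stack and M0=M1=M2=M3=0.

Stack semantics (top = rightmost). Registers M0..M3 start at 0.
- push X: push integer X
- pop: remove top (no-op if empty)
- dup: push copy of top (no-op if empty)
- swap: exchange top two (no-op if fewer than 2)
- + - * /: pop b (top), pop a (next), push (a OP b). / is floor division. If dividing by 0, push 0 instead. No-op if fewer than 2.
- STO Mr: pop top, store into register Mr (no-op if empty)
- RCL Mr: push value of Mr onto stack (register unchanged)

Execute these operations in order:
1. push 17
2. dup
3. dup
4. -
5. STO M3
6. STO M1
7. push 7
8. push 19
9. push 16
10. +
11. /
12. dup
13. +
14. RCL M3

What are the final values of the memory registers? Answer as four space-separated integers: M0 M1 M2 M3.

After op 1 (push 17): stack=[17] mem=[0,0,0,0]
After op 2 (dup): stack=[17,17] mem=[0,0,0,0]
After op 3 (dup): stack=[17,17,17] mem=[0,0,0,0]
After op 4 (-): stack=[17,0] mem=[0,0,0,0]
After op 5 (STO M3): stack=[17] mem=[0,0,0,0]
After op 6 (STO M1): stack=[empty] mem=[0,17,0,0]
After op 7 (push 7): stack=[7] mem=[0,17,0,0]
After op 8 (push 19): stack=[7,19] mem=[0,17,0,0]
After op 9 (push 16): stack=[7,19,16] mem=[0,17,0,0]
After op 10 (+): stack=[7,35] mem=[0,17,0,0]
After op 11 (/): stack=[0] mem=[0,17,0,0]
After op 12 (dup): stack=[0,0] mem=[0,17,0,0]
After op 13 (+): stack=[0] mem=[0,17,0,0]
After op 14 (RCL M3): stack=[0,0] mem=[0,17,0,0]

Answer: 0 17 0 0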